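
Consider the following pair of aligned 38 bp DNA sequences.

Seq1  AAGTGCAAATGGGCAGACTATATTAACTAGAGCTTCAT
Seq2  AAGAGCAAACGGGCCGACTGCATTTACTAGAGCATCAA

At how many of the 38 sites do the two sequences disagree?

Mismatches occur at site 4 (T/A), site 10 (T/C), site 15 (A/C), site 20 (A/G), site 21 (T/C), site 25 (A/T), site 34 (T/A), site 38 (T/A).
That gives 8 mismatches out of 38 aligned sites, so the Hamming distance is 8.

8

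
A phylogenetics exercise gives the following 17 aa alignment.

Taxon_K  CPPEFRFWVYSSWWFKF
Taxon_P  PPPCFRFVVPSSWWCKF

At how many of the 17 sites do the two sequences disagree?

5

Mismatches occur at site 1 (C→P), site 4 (E→C), site 8 (W→V), site 10 (Y→P), site 15 (F→C).
That gives 5 mismatches out of 17 aligned sites, so the Hamming distance is 5.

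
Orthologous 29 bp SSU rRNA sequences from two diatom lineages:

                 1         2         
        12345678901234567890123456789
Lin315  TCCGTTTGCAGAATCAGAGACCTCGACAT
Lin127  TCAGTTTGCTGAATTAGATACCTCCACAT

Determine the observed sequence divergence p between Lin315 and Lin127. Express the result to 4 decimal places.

Mismatches occur at site 3 (C→A), site 10 (A→T), site 15 (C→T), site 19 (G→T), site 25 (G→C).
There are 5 differences over 29 sites, so p = 5/29 = 0.1724.

0.1724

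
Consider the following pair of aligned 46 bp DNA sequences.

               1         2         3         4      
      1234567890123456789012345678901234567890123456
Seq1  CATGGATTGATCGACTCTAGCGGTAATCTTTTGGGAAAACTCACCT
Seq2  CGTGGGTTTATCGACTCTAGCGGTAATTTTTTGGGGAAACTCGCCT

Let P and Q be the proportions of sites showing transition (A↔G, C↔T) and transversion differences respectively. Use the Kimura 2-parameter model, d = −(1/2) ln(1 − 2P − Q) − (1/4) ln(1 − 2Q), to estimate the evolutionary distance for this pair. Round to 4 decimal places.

Mismatches occur at site 2 (A→G, transition), site 6 (A→G, transition), site 9 (G→T, transversion), site 28 (C→T, transition), site 36 (A→G, transition), site 43 (A→G, transition).
Of the 6 differences, 5 transitions and 1 transversion over 46 sites: P = 5/46 = 0.108696, Q = 1/46 = 0.021739.
d = −0.5·ln(0.760869) − 0.25·ln(0.956522) = −0.5·(-0.273294) − 0.25·(-0.044451) = 0.1478.

0.1478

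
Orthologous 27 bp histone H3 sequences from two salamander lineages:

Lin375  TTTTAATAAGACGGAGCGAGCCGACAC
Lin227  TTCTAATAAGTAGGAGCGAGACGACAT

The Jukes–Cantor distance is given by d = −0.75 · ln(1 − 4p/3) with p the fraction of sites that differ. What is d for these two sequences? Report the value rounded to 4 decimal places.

Differing sites — 3:T/C; 11:A/T; 12:C/A; 21:C/A; 27:C/T.
p = 5/27 = 0.185185.
d = −0.75 · ln(1 − (4/3)·0.185185) = −0.75 · ln(0.753087) = −0.75 · (-0.283575) = 0.2127.

0.2127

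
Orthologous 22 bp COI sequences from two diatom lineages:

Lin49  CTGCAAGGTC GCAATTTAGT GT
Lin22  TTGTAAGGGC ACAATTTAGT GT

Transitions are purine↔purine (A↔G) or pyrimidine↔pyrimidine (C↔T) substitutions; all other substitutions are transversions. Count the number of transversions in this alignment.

1

The sequences differ at positions 1 (C/T, transition), 4 (C/T, transition), 9 (T/G, transversion), 11 (G/A, transition).
Of the 4 differences, 3 transitions and 1 transversion, so the answer is 1.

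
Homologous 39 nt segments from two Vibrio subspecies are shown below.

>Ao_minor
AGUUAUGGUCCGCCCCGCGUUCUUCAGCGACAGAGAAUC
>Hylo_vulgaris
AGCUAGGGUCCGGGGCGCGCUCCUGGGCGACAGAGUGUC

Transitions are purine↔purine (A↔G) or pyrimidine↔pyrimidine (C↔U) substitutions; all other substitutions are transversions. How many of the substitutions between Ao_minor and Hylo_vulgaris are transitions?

The sequences differ at positions 3 (U/C, transition), 6 (U/G, transversion), 13 (C/G, transversion), 14 (C/G, transversion), 15 (C/G, transversion), 20 (U/C, transition), 23 (U/C, transition), 25 (C/G, transversion), 26 (A/G, transition), 36 (A/U, transversion), 37 (A/G, transition).
Of the 11 differences, 5 transitions and 6 transversions, so the answer is 5.

5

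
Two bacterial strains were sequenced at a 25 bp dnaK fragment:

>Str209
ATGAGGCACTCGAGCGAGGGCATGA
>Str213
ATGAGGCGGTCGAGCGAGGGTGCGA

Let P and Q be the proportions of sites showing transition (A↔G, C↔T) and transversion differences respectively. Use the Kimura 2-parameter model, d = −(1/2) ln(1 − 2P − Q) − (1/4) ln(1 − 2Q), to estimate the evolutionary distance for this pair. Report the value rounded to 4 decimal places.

Mismatches occur at site 8 (A↔G, transition), site 9 (C↔G, transversion), site 21 (C↔T, transition), site 22 (A↔G, transition), site 23 (T↔C, transition).
Of the 5 differences, 4 transitions and 1 transversion over 25 sites: P = 4/25 = 0.160000, Q = 1/25 = 0.040000.
d = −0.5·ln(0.640000) − 0.25·ln(0.920000) = −0.5·(-0.446287) − 0.25·(-0.083382) = 0.2440.

0.2440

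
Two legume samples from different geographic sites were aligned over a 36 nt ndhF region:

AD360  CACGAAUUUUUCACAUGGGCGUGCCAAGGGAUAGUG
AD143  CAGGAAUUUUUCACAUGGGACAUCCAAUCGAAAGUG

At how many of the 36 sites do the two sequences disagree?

Differing sites — 3:C/G; 20:C/A; 21:G/C; 22:U/A; 23:G/U; 28:G/U; 29:G/C; 32:U/A.
That gives 8 mismatches out of 36 aligned sites, so the Hamming distance is 8.

8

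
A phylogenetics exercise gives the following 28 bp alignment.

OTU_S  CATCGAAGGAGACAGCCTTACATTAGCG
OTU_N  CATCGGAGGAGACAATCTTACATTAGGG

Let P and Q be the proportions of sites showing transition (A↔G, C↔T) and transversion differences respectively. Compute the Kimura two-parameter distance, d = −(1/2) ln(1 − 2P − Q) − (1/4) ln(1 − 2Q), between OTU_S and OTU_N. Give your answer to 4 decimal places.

Mismatches occur at site 6 (A↔G, transition), site 15 (G↔A, transition), site 16 (C↔T, transition), site 27 (C↔G, transversion).
Of the 4 differences, 3 transitions and 1 transversion over 28 sites: P = 3/28 = 0.107143, Q = 1/28 = 0.035714.
d = −0.5·ln(0.750000) − 0.25·ln(0.928572) = −0.5·(-0.287682) − 0.25·(-0.074107) = 0.1624.

0.1624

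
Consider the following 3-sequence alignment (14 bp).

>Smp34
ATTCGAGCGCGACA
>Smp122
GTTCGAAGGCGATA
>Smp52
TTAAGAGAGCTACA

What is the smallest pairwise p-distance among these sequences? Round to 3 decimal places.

0.286

Pairwise Hamming distances:
  Smp34 vs Smp122: 4
  Smp34 vs Smp52: 5
  Smp122 vs Smp52: 7
The smallest is 4 mismatches, between Smp34 and Smp122; p = 4/14 = 0.286.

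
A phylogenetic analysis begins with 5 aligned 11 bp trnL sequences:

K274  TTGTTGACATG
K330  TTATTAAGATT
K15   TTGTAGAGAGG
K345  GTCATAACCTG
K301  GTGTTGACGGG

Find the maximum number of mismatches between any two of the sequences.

8

Pairwise Hamming distances:
  K274 vs K330: 4
  K274 vs K15: 3
  K274 vs K345: 5
  K274 vs K301: 3
  K330 vs K15: 5
  K330 vs K345: 6
  K330 vs K301: 7
  K15 vs K345: 8
  K15 vs K301: 4
  K345 vs K301: 5
The largest is 8, between K15 and K345.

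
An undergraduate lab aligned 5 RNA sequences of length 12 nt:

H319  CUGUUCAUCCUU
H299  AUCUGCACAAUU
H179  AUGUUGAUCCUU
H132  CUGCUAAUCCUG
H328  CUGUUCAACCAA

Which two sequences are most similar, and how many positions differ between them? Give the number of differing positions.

2

Pairwise Hamming distances:
  H319 vs H299: 6
  H319 vs H179: 2
  H319 vs H132: 3
  H319 vs H328: 3
  H299 vs H179: 6
  H299 vs H132: 9
  H299 vs H328: 8
  H179 vs H132: 4
  H179 vs H328: 5
  H132 vs H328: 5
The smallest is 2, between H319 and H179.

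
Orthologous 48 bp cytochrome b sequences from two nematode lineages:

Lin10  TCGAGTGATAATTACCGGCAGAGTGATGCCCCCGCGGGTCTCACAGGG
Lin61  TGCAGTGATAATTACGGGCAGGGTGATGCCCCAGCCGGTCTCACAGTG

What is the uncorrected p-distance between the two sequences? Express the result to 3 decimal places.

Differing sites — 2:C/G; 3:G/C; 16:C/G; 22:A/G; 33:C/A; 36:G/C; 47:G/T.
There are 7 differences over 48 sites, so p = 7/48 = 0.146.

0.146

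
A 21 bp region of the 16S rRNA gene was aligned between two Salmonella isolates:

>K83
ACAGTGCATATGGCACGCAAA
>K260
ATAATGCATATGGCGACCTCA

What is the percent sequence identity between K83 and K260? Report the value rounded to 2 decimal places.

Mismatches occur at site 2 (C/T), site 4 (G/A), site 15 (A/G), site 16 (C/A), site 17 (G/C), site 19 (A/T), site 20 (A/C).
14 of the 21 sites match, so the percent identity is 14/21 × 100 = 66.67%.

66.67%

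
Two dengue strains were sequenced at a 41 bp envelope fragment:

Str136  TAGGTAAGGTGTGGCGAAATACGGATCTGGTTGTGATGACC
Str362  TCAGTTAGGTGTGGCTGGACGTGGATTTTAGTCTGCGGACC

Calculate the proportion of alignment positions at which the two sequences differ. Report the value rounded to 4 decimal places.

0.3902

Differing sites — 2:A/C; 3:G/A; 6:A/T; 16:G/T; 17:A/G; 18:A/G; 20:T/C; 21:A/G; 22:C/T; 27:C/T; 29:G/T; 30:G/A; 31:T/G; 33:G/C; 36:A/C; 37:T/G.
There are 16 differences over 41 sites, so p = 16/41 = 0.3902.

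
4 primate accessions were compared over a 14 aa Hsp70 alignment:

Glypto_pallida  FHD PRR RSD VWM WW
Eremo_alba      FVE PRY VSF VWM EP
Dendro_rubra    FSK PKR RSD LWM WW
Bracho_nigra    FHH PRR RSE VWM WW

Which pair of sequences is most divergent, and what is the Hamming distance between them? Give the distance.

Pairwise Hamming distances:
  Glypto_pallida vs Eremo_alba: 7
  Glypto_pallida vs Dendro_rubra: 4
  Glypto_pallida vs Bracho_nigra: 2
  Eremo_alba vs Dendro_rubra: 9
  Eremo_alba vs Bracho_nigra: 7
  Dendro_rubra vs Bracho_nigra: 5
The largest is 9, between Eremo_alba and Dendro_rubra.

9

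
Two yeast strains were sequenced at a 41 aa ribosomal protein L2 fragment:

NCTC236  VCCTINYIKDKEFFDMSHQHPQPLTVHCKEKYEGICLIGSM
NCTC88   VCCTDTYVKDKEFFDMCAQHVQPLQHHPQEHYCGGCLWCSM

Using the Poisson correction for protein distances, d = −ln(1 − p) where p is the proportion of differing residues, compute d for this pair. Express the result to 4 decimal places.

The sequences differ at positions 5 (I/D), 6 (N/T), 8 (I/V), 17 (S/C), 18 (H/A), 21 (P/V), 25 (T/Q), 26 (V/H), 28 (C/P), 29 (K/Q), 31 (K/H), 33 (E/C), 35 (I/G), 38 (I/W), 39 (G/C).
p = 15/41 = 0.365854.
d = −ln(1 − 0.365854) = −ln(0.634146) = 0.4555.

0.4555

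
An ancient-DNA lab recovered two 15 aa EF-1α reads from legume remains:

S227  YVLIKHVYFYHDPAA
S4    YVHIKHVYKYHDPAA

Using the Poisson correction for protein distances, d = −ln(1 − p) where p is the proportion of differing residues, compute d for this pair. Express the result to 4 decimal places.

0.1431

The sequences differ at positions 3 (L/H), 9 (F/K).
p = 2/15 = 0.133333.
d = −ln(1 − 0.133333) = −ln(0.866667) = 0.1431.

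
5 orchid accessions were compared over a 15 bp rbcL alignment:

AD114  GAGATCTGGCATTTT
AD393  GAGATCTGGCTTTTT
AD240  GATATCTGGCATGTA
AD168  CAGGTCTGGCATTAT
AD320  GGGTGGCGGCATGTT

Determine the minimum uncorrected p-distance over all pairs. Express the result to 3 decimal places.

0.067

Pairwise Hamming distances:
  AD114 vs AD393: 1
  AD114 vs AD240: 3
  AD114 vs AD168: 3
  AD114 vs AD320: 6
  AD393 vs AD240: 4
  AD393 vs AD168: 4
  AD393 vs AD320: 7
  AD240 vs AD168: 6
  AD240 vs AD320: 7
  AD168 vs AD320: 8
The smallest is 1 mismatch, between AD114 and AD393; p = 1/15 = 0.067.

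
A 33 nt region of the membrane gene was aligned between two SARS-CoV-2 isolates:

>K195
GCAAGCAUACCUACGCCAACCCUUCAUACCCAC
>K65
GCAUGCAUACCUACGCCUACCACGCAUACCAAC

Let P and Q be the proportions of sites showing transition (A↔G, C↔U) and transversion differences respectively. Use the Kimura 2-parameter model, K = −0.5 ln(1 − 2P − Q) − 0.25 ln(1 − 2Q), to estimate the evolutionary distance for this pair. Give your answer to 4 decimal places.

0.2095

Differing sites — 4:A/U (Tv); 18:A/U (Tv); 22:C/A (Tv); 23:U/C (Ti); 24:U/G (Tv); 31:C/A (Tv).
Of the 6 differences, 1 transition and 5 transversions over 33 sites: P = 1/33 = 0.030303, Q = 5/33 = 0.151515.
d = −0.5·ln(0.787879) − 0.25·ln(0.696970) = −0.5·(-0.238411) − 0.25·(-0.361013) = 0.2095.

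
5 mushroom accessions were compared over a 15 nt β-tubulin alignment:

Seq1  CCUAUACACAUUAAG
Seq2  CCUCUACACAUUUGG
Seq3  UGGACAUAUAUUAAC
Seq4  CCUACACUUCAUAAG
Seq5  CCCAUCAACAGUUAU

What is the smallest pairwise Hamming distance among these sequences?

3

Pairwise Hamming distances:
  Seq1 vs Seq2: 3
  Seq1 vs Seq3: 7
  Seq1 vs Seq4: 5
  Seq1 vs Seq5: 6
  Seq2 vs Seq3: 10
  Seq2 vs Seq4: 8
  Seq2 vs Seq5: 7
  Seq3 vs Seq4: 8
  Seq3 vs Seq5: 10
  Seq4 vs Seq5: 10
The smallest is 3, between Seq1 and Seq2.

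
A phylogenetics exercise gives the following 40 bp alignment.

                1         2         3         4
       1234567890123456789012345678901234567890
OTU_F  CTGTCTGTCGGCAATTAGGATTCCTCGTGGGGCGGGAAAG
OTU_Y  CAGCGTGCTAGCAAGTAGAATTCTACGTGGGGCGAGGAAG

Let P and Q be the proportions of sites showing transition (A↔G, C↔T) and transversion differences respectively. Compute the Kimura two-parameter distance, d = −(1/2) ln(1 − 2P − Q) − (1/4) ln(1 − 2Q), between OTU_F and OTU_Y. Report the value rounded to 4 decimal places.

0.4024

Mismatches occur at site 2 (T↔A, transversion), site 4 (T↔C, transition), site 5 (C↔G, transversion), site 8 (T↔C, transition), site 9 (C↔T, transition), site 10 (G↔A, transition), site 15 (T↔G, transversion), site 19 (G↔A, transition), site 24 (C↔T, transition), site 25 (T↔A, transversion), site 35 (G↔A, transition), site 37 (A↔G, transition).
Of the 12 differences, 8 transitions and 4 transversions over 40 sites: P = 8/40 = 0.200000, Q = 4/40 = 0.100000.
d = −0.5·ln(0.500000) − 0.25·ln(0.800000) = −0.5·(-0.693147) − 0.25·(-0.223144) = 0.4024.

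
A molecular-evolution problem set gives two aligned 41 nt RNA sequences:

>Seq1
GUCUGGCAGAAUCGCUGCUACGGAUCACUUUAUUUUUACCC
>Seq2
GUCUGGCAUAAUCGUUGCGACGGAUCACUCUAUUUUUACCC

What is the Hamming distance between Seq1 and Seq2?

Differing sites — 9:G/U; 15:C/U; 19:U/G; 30:U/C.
That gives 4 mismatches out of 41 aligned sites, so the Hamming distance is 4.

4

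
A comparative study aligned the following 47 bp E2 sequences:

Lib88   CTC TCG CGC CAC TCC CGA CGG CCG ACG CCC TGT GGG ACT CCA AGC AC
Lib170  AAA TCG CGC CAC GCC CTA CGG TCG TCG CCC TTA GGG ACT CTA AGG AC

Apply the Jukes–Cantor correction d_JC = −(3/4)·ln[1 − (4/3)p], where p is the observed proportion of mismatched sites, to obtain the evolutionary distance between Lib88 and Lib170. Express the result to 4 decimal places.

The sequences differ at positions 1 (C/A), 2 (T/A), 3 (C/A), 13 (T/G), 17 (G/T), 22 (C/T), 25 (A/T), 32 (G/T), 33 (T/A), 41 (C/T), 45 (C/G).
p = 11/47 = 0.234043.
d = −0.75 · ln(1 − (4/3)·0.234043) = −0.75 · ln(0.687943) = −0.75 · (-0.374049) = 0.2805.

0.2805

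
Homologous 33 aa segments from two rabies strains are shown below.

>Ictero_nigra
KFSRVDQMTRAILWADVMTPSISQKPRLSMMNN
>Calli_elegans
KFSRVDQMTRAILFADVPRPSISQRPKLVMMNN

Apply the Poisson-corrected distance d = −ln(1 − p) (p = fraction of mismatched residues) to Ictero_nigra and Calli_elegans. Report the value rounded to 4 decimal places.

Mismatches occur at site 14 (W/F), site 18 (M/P), site 19 (T/R), site 25 (K/R), site 27 (R/K), site 29 (S/V).
p = 6/33 = 0.181818.
d = −ln(1 − 0.181818) = −ln(0.818182) = 0.2007.

0.2007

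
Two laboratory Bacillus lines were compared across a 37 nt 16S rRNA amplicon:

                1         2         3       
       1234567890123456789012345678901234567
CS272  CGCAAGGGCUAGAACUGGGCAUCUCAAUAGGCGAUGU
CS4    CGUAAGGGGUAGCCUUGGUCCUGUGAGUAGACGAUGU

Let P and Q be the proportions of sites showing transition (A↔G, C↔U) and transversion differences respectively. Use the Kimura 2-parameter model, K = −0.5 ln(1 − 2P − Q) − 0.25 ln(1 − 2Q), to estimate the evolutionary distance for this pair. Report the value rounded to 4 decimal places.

0.3788

The sequences differ at positions 3 (C/U, transition), 9 (C/G, transversion), 13 (A/C, transversion), 14 (A/C, transversion), 15 (C/U, transition), 19 (G/U, transversion), 21 (A/C, transversion), 23 (C/G, transversion), 25 (C/G, transversion), 27 (A/G, transition), 31 (G/A, transition).
Of the 11 differences, 4 transitions and 7 transversions over 37 sites: P = 4/37 = 0.108108, Q = 7/37 = 0.189189.
d = −0.5·ln(0.594595) − 0.25·ln(0.621622) = −0.5·(-0.519875) − 0.25·(-0.475423) = 0.3788.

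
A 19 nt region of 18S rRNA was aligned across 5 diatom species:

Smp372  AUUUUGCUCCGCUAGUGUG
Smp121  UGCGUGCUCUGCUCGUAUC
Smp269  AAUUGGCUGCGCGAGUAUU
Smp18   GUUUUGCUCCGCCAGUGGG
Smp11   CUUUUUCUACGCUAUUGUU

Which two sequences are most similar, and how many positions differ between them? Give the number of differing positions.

3

Pairwise Hamming distances:
  Smp372 vs Smp121: 8
  Smp372 vs Smp269: 6
  Smp372 vs Smp18: 3
  Smp372 vs Smp11: 5
  Smp121 vs Smp269: 10
  Smp121 vs Smp18: 10
  Smp121 vs Smp11: 11
  Smp269 vs Smp18: 8
  Smp269 vs Smp11: 8
  Smp18 vs Smp11: 7
The smallest is 3, between Smp372 and Smp18.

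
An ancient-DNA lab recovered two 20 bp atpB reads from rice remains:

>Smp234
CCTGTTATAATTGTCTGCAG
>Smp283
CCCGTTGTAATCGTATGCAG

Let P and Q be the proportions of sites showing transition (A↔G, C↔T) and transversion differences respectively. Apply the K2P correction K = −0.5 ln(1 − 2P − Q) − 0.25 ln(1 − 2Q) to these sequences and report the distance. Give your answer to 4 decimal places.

0.2417

Differing sites — 3:T/C (Ti); 7:A/G (Ti); 12:T/C (Ti); 15:C/A (Tv).
Of the 4 differences, 3 transitions and 1 transversion over 20 sites: P = 3/20 = 0.150000, Q = 1/20 = 0.050000.
d = −0.5·ln(0.650000) − 0.25·ln(0.900000) = −0.5·(-0.430783) − 0.25·(-0.105361) = 0.2417.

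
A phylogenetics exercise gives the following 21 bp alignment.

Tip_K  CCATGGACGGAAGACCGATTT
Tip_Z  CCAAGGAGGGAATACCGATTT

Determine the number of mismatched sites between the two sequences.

3

Mismatches occur at site 4 (T↔A), site 8 (C↔G), site 13 (G↔T).
That gives 3 mismatches out of 21 aligned sites, so the Hamming distance is 3.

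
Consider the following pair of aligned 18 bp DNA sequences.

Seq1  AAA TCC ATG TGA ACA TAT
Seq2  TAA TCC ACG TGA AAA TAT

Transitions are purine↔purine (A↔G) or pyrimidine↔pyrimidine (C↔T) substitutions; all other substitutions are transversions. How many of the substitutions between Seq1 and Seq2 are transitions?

Differing sites — 1:A/T (Tv); 8:T/C (Ti); 14:C/A (Tv).
Of the 3 differences, 1 transition and 2 transversions, so the answer is 1.

1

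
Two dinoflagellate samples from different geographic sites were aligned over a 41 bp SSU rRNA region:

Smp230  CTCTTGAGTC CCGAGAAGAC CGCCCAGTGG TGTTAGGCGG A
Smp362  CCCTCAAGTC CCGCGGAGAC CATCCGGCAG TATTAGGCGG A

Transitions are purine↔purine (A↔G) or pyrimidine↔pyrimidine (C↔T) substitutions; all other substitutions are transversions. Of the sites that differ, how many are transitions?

10

The sequences differ at positions 2 (T/C, transition), 5 (T/C, transition), 6 (G/A, transition), 14 (A/C, transversion), 16 (A/G, transition), 22 (G/A, transition), 23 (C/T, transition), 26 (A/G, transition), 28 (T/C, transition), 29 (G/A, transition), 32 (G/A, transition).
Of the 11 differences, 10 transitions and 1 transversion, so the answer is 10.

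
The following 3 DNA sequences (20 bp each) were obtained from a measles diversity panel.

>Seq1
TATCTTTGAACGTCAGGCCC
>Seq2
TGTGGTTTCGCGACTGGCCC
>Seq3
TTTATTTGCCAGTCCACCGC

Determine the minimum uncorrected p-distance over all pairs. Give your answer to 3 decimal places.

Pairwise Hamming distances:
  Seq1 vs Seq2: 8
  Seq1 vs Seq3: 9
  Seq2 vs Seq3: 11
The smallest is 8 mismatches, between Seq1 and Seq2; p = 8/20 = 0.400.

0.400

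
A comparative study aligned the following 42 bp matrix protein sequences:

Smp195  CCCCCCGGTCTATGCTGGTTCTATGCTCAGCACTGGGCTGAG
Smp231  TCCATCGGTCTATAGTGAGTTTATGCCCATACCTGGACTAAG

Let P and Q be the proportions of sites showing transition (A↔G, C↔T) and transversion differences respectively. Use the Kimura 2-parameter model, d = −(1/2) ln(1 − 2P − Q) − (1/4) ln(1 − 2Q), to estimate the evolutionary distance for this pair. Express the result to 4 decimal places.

The sequences differ at positions 1 (C/T, transition), 4 (C/A, transversion), 5 (C/T, transition), 14 (G/A, transition), 15 (C/G, transversion), 18 (G/A, transition), 19 (T/G, transversion), 21 (C/T, transition), 27 (T/C, transition), 30 (G/T, transversion), 31 (C/A, transversion), 32 (A/C, transversion), 37 (G/A, transition), 40 (G/A, transition).
Of the 14 differences, 8 transitions and 6 transversions over 42 sites: P = 8/42 = 0.190476, Q = 6/42 = 0.142857.
d = −0.5·ln(0.476191) − 0.25·ln(0.714286) = −0.5·(-0.741936) − 0.25·(-0.336472) = 0.4551.

0.4551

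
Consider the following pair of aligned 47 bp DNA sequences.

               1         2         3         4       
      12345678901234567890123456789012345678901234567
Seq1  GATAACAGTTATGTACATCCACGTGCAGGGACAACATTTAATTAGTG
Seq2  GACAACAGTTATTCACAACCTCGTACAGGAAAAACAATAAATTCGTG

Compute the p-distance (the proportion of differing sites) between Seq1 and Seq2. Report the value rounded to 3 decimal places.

Mismatches occur at site 3 (T/C), site 13 (G/T), site 14 (T/C), site 18 (T/A), site 21 (A/T), site 25 (G/A), site 30 (G/A), site 32 (C/A), site 37 (T/A), site 39 (T/A), site 44 (A/C).
There are 11 differences over 47 sites, so p = 11/47 = 0.234.

0.234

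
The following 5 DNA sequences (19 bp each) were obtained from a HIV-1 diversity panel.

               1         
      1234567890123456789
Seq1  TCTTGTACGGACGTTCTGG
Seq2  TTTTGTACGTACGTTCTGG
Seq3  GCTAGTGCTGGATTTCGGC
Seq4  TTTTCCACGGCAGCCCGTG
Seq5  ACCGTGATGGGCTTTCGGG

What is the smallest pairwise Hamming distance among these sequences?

Pairwise Hamming distances:
  Seq1 vs Seq2: 2
  Seq1 vs Seq3: 9
  Seq1 vs Seq4: 9
  Seq1 vs Seq5: 9
  Seq2 vs Seq3: 11
  Seq2 vs Seq4: 9
  Seq2 vs Seq5: 11
  Seq3 vs Seq4: 13
  Seq3 vs Seq5: 10
  Seq4 vs Seq5: 13
The smallest is 2, between Seq1 and Seq2.

2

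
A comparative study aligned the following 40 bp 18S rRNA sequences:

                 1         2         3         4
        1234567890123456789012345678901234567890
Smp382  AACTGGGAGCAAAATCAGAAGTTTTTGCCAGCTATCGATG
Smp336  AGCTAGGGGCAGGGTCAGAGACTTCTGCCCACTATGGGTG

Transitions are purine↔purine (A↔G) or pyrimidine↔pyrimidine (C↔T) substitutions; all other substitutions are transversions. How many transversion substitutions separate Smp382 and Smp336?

Mismatches occur at site 2 (A↔G, transition), site 5 (G↔A, transition), site 8 (A↔G, transition), site 12 (A↔G, transition), site 13 (A↔G, transition), site 14 (A↔G, transition), site 20 (A↔G, transition), site 21 (G↔A, transition), site 22 (T↔C, transition), site 25 (T↔C, transition), site 30 (A↔C, transversion), site 31 (G↔A, transition), site 36 (C↔G, transversion), site 38 (A↔G, transition).
Of the 14 differences, 12 transitions and 2 transversions, so the answer is 2.

2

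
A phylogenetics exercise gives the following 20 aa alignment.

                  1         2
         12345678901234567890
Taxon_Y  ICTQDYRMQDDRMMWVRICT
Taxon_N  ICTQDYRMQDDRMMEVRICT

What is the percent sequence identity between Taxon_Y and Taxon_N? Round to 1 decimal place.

Differing sites — 15:W/E.
19 of the 20 sites match, so the percent identity is 19/20 × 100 = 95.0%.

95.0%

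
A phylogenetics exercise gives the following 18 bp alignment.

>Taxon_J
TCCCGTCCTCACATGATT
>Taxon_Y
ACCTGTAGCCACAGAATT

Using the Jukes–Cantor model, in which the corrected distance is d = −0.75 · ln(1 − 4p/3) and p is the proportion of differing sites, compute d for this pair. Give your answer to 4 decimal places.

0.5482

Mismatches occur at site 1 (T/A), site 4 (C/T), site 7 (C/A), site 8 (C/G), site 9 (T/C), site 14 (T/G), site 15 (G/A).
p = 7/18 = 0.388889.
d = −0.75 · ln(1 − (4/3)·0.388889) = −0.75 · ln(0.481481) = −0.75 · (-0.730889) = 0.5482.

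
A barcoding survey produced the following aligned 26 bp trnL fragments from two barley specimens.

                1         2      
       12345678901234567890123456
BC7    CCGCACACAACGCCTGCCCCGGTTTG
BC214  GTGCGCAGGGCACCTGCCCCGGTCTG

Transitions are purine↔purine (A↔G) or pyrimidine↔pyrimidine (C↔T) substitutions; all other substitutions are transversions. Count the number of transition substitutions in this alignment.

Mismatches occur at site 1 (C/G, transversion), site 2 (C/T, transition), site 5 (A/G, transition), site 8 (C/G, transversion), site 9 (A/G, transition), site 10 (A/G, transition), site 12 (G/A, transition), site 24 (T/C, transition).
Of the 8 differences, 6 transitions and 2 transversions, so the answer is 6.

6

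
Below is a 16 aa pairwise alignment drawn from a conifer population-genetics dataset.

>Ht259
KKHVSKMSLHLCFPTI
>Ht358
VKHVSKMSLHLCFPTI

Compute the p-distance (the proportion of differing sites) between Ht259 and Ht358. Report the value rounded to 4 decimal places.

0.0625

The sequences differ at position 1 (K/V).
There are 1 differences over 16 sites, so p = 1/16 = 0.0625.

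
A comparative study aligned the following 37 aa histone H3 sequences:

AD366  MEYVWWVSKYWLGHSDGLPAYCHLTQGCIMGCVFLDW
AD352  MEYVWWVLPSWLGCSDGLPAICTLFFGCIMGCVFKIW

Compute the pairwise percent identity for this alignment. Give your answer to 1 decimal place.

73.0%

Differing sites — 8:S/L; 9:K/P; 10:Y/S; 14:H/C; 21:Y/I; 23:H/T; 25:T/F; 26:Q/F; 35:L/K; 36:D/I.
27 of the 37 sites match, so the percent identity is 27/37 × 100 = 73.0%.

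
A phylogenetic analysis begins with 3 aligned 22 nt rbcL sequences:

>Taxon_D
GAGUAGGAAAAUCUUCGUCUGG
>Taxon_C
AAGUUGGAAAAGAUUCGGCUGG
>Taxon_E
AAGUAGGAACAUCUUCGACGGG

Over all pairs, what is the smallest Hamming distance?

4

Pairwise Hamming distances:
  Taxon_D vs Taxon_C: 5
  Taxon_D vs Taxon_E: 4
  Taxon_C vs Taxon_E: 6
The smallest is 4, between Taxon_D and Taxon_E.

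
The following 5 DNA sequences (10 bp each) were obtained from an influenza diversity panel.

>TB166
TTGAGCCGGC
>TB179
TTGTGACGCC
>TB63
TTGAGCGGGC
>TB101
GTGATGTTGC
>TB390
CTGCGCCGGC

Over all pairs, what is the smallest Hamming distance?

1

Pairwise Hamming distances:
  TB166 vs TB179: 3
  TB166 vs TB63: 1
  TB166 vs TB101: 5
  TB166 vs TB390: 2
  TB179 vs TB63: 4
  TB179 vs TB101: 7
  TB179 vs TB390: 4
  TB63 vs TB101: 5
  TB63 vs TB390: 3
  TB101 vs TB390: 6
The smallest is 1, between TB166 and TB63.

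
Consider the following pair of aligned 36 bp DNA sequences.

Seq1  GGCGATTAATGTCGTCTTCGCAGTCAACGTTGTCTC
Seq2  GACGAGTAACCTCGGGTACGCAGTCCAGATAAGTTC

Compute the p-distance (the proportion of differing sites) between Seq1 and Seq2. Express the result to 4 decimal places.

0.3889

Mismatches occur at site 2 (G→A), site 6 (T→G), site 10 (T→C), site 11 (G→C), site 15 (T→G), site 16 (C→G), site 18 (T→A), site 26 (A→C), site 28 (C→G), site 29 (G→A), site 31 (T→A), site 32 (G→A), site 33 (T→G), site 34 (C→T).
There are 14 differences over 36 sites, so p = 14/36 = 0.3889.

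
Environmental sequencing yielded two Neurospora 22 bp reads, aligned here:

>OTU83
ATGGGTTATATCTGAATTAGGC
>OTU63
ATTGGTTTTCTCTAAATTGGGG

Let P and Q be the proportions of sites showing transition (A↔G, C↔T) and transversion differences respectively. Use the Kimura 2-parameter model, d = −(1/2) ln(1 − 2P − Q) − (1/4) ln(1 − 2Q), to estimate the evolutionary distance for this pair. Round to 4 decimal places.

0.3390

The sequences differ at positions 3 (G/T, transversion), 8 (A/T, transversion), 10 (A/C, transversion), 14 (G/A, transition), 19 (A/G, transition), 22 (C/G, transversion).
Of the 6 differences, 2 transitions and 4 transversions over 22 sites: P = 2/22 = 0.090909, Q = 4/22 = 0.181818.
d = −0.5·ln(0.636364) − 0.25·ln(0.636364) = −0.5·(-0.451985) − 0.25·(-0.451985) = 0.3390.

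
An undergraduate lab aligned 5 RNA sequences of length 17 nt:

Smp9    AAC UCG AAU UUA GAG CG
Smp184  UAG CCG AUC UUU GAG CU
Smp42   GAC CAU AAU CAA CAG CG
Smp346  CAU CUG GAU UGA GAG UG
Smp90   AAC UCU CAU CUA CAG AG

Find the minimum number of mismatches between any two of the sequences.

Pairwise Hamming distances:
  Smp9 vs Smp184: 7
  Smp9 vs Smp42: 7
  Smp9 vs Smp346: 7
  Smp9 vs Smp90: 5
  Smp184 vs Smp42: 11
  Smp184 vs Smp346: 10
  Smp184 vs Smp90: 12
  Smp42 vs Smp346: 9
  Smp42 vs Smp90: 6
  Smp346 vs Smp90: 10
The smallest is 5, between Smp9 and Smp90.

5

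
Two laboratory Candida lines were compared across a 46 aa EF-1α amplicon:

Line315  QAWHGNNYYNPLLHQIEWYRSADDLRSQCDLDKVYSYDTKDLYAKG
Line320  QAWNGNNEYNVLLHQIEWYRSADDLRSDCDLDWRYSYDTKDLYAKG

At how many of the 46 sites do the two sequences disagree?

Differing sites — 4:H/N; 8:Y/E; 11:P/V; 28:Q/D; 33:K/W; 34:V/R.
That gives 6 mismatches out of 46 aligned sites, so the Hamming distance is 6.

6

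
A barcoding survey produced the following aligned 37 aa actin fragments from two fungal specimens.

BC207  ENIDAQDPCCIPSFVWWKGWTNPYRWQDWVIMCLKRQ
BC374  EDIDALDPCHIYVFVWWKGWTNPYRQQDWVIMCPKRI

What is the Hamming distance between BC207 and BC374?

Differing sites — 2:N/D; 6:Q/L; 10:C/H; 12:P/Y; 13:S/V; 26:W/Q; 34:L/P; 37:Q/I.
That gives 8 mismatches out of 37 aligned sites, so the Hamming distance is 8.

8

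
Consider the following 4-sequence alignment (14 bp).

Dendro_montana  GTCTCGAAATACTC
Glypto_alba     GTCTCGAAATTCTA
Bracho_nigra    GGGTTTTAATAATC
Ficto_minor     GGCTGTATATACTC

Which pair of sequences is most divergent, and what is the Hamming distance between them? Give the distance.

8

Pairwise Hamming distances:
  Dendro_montana vs Glypto_alba: 2
  Dendro_montana vs Bracho_nigra: 6
  Dendro_montana vs Ficto_minor: 4
  Glypto_alba vs Bracho_nigra: 8
  Glypto_alba vs Ficto_minor: 6
  Bracho_nigra vs Ficto_minor: 5
The largest is 8, between Glypto_alba and Bracho_nigra.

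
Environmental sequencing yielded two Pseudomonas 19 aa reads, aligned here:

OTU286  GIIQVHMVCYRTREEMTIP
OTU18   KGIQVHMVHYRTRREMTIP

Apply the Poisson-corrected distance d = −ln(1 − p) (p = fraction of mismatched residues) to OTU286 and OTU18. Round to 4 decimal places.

Differing sites — 1:G/K; 2:I/G; 9:C/H; 14:E/R.
p = 4/19 = 0.210526.
d = −ln(1 − 0.210526) = −ln(0.789474) = 0.2364.

0.2364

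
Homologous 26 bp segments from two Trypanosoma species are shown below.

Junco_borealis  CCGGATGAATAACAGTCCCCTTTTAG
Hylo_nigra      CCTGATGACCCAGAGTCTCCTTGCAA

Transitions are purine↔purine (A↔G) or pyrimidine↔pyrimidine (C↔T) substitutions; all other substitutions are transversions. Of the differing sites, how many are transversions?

5

The sequences differ at positions 3 (G/T, transversion), 9 (A/C, transversion), 10 (T/C, transition), 11 (A/C, transversion), 13 (C/G, transversion), 18 (C/T, transition), 23 (T/G, transversion), 24 (T/C, transition), 26 (G/A, transition).
Of the 9 differences, 4 transitions and 5 transversions, so the answer is 5.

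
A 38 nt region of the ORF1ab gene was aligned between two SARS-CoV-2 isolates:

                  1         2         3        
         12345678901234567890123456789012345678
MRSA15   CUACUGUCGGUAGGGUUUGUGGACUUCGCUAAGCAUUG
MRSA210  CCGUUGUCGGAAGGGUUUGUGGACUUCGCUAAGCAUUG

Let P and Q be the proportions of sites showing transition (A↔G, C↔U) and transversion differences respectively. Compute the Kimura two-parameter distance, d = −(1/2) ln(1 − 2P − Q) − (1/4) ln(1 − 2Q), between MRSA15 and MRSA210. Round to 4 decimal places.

0.1153

Mismatches occur at site 2 (U/C, transition), site 3 (A/G, transition), site 4 (C/U, transition), site 11 (U/A, transversion).
Of the 4 differences, 3 transitions and 1 transversion over 38 sites: P = 3/38 = 0.078947, Q = 1/38 = 0.026316.
d = −0.5·ln(0.815790) − 0.25·ln(0.947368) = −0.5·(-0.203598) − 0.25·(-0.054068) = 0.1153.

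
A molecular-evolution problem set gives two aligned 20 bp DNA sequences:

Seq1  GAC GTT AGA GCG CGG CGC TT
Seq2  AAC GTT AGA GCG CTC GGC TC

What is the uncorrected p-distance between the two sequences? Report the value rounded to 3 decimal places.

0.250

Mismatches occur at site 1 (G→A), site 14 (G→T), site 15 (G→C), site 16 (C→G), site 20 (T→C).
There are 5 differences over 20 sites, so p = 5/20 = 0.250.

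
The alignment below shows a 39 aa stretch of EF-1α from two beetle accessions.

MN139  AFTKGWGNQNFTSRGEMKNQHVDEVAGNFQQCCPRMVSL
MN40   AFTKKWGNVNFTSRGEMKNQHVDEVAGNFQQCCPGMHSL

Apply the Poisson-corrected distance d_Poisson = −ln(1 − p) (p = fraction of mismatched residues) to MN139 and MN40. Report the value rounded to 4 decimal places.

Differing sites — 5:G/K; 9:Q/V; 35:R/G; 37:V/H.
p = 4/39 = 0.102564.
d = −ln(1 − 0.102564) = −ln(0.897436) = 0.1082.

0.1082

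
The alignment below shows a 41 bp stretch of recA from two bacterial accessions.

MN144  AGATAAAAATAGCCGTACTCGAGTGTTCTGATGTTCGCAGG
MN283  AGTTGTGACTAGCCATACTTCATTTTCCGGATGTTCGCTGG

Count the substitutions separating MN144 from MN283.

13

Differing sites — 3:A/T; 5:A/G; 6:A/T; 7:A/G; 9:A/C; 15:G/A; 20:C/T; 21:G/C; 23:G/T; 25:G/T; 27:T/C; 29:T/G; 39:A/T.
That gives 13 mismatches out of 41 aligned sites, so the Hamming distance is 13.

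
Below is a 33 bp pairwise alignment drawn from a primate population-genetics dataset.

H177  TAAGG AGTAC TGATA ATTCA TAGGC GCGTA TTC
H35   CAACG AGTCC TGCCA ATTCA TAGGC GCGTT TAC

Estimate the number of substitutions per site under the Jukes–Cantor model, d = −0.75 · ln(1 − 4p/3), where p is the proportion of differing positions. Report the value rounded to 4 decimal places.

Differing sites — 1:T/C; 4:G/C; 9:A/C; 13:A/C; 14:T/C; 30:A/T; 32:T/A.
p = 7/33 = 0.212121.
d = −0.75 · ln(1 − (4/3)·0.212121) = −0.75 · ln(0.717172) = −0.75 · (-0.332440) = 0.2493.

0.2493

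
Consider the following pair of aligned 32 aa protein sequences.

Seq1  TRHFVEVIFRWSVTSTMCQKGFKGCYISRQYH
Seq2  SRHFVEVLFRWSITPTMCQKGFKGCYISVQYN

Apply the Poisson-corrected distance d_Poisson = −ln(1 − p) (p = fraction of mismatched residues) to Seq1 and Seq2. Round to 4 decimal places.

The sequences differ at positions 1 (T/S), 8 (I/L), 13 (V/I), 15 (S/P), 29 (R/V), 32 (H/N).
p = 6/32 = 0.187500.
d = −ln(1 − 0.187500) = −ln(0.812500) = 0.2076.

0.2076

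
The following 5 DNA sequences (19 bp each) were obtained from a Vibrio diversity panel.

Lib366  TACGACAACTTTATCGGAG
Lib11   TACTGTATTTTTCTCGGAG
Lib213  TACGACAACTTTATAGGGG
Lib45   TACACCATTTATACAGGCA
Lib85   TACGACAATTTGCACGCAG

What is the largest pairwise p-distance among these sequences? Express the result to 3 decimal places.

Pairwise Hamming distances:
  Lib366 vs Lib11: 6
  Lib366 vs Lib213: 2
  Lib366 vs Lib45: 9
  Lib366 vs Lib85: 5
  Lib11 vs Lib213: 8
  Lib11 vs Lib45: 9
  Lib11 vs Lib85: 7
  Lib213 vs Lib45: 8
  Lib213 vs Lib85: 7
  Lib45 vs Lib85: 11
The largest is 11 mismatches, between Lib45 and Lib85; p = 11/19 = 0.579.

0.579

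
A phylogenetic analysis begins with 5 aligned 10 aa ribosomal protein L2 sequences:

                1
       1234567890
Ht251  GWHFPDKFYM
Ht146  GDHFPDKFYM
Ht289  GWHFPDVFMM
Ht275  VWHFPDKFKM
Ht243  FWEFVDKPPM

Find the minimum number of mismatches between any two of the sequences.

1

Pairwise Hamming distances:
  Ht251 vs Ht146: 1
  Ht251 vs Ht289: 2
  Ht251 vs Ht275: 2
  Ht251 vs Ht243: 5
  Ht146 vs Ht289: 3
  Ht146 vs Ht275: 3
  Ht146 vs Ht243: 6
  Ht289 vs Ht275: 3
  Ht289 vs Ht243: 6
  Ht275 vs Ht243: 5
The smallest is 1, between Ht251 and Ht146.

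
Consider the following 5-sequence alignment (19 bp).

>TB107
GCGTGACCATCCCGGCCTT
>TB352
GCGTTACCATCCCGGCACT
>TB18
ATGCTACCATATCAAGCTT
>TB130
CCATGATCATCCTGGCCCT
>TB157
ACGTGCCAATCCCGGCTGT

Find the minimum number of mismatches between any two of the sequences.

Pairwise Hamming distances:
  TB107 vs TB352: 3
  TB107 vs TB18: 9
  TB107 vs TB130: 5
  TB107 vs TB157: 5
  TB352 vs TB18: 10
  TB352 vs TB130: 6
  TB352 vs TB157: 6
  TB18 vs TB130: 13
  TB18 vs TB157: 12
  TB130 vs TB157: 8
The smallest is 3, between TB107 and TB352.

3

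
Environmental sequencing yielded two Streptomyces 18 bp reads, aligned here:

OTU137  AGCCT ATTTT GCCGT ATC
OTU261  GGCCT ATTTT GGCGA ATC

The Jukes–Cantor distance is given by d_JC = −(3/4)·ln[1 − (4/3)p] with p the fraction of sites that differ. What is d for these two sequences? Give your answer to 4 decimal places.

Differing sites — 1:A/G; 12:C/G; 15:T/A.
p = 3/18 = 0.166667.
d = −0.75 · ln(1 − (4/3)·0.166667) = −0.75 · ln(0.777777) = −0.75 · (-0.251315) = 0.1885.

0.1885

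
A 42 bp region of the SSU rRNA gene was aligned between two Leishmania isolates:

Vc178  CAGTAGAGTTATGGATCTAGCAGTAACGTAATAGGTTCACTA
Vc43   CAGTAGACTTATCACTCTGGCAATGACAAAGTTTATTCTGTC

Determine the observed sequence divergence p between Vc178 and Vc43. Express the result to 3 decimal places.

Differing sites — 8:G/C; 13:G/C; 14:G/A; 15:A/C; 19:A/G; 23:G/A; 25:A/G; 28:G/A; 29:T/A; 31:A/G; 33:A/T; 34:G/T; 35:G/A; 39:A/T; 40:C/G; 42:A/C.
There are 16 differences over 42 sites, so p = 16/42 = 0.381.

0.381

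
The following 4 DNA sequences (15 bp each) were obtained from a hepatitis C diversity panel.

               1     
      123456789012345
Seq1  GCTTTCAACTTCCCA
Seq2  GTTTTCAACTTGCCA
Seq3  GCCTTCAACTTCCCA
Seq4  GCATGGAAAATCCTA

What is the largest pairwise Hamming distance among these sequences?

Pairwise Hamming distances:
  Seq1 vs Seq2: 2
  Seq1 vs Seq3: 1
  Seq1 vs Seq4: 6
  Seq2 vs Seq3: 3
  Seq2 vs Seq4: 8
  Seq3 vs Seq4: 6
The largest is 8, between Seq2 and Seq4.

8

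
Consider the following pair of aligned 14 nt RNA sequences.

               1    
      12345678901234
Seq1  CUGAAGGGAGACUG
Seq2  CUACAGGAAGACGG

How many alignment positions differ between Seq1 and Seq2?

4

Differing sites — 3:G/A; 4:A/C; 8:G/A; 13:U/G.
That gives 4 mismatches out of 14 aligned sites, so the Hamming distance is 4.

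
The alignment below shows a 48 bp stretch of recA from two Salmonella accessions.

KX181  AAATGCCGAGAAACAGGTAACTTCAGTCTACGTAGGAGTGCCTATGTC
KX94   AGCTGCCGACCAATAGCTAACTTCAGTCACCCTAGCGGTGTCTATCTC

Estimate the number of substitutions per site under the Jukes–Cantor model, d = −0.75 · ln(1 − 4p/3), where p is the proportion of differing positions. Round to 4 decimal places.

0.3360

Mismatches occur at site 2 (A→G), site 3 (A→C), site 10 (G→C), site 11 (A→C), site 14 (C→T), site 17 (G→C), site 29 (T→A), site 30 (A→C), site 32 (G→C), site 36 (G→C), site 37 (A→G), site 41 (C→T), site 46 (G→C).
p = 13/48 = 0.270833.
d = −0.75 · ln(1 − (4/3)·0.270833) = −0.75 · ln(0.638889) = −0.75 · (-0.448025) = 0.3360.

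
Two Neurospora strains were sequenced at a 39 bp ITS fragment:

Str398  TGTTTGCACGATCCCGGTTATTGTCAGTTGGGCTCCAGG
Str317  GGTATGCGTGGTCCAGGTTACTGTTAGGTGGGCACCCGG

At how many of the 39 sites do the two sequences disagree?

11

Differing sites — 1:T/G; 4:T/A; 8:A/G; 9:C/T; 11:A/G; 15:C/A; 21:T/C; 25:C/T; 28:T/G; 34:T/A; 37:A/C.
That gives 11 mismatches out of 39 aligned sites, so the Hamming distance is 11.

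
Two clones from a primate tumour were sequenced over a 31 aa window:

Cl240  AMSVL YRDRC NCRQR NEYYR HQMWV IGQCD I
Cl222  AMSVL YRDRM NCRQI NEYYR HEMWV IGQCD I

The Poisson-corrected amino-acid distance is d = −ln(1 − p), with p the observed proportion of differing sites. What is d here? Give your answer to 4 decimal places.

0.1018

Differing sites — 10:C/M; 15:R/I; 22:Q/E.
p = 3/31 = 0.096774.
d = −ln(1 − 0.096774) = −ln(0.903226) = 0.1018.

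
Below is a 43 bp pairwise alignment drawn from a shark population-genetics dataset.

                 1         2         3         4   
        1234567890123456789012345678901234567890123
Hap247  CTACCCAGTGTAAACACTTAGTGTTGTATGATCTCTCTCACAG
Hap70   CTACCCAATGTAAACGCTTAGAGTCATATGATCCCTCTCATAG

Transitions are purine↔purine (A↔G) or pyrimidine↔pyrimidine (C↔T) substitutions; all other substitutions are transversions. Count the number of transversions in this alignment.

The sequences differ at positions 8 (G/A, transition), 16 (A/G, transition), 22 (T/A, transversion), 25 (T/C, transition), 26 (G/A, transition), 34 (T/C, transition), 41 (C/T, transition).
Of the 7 differences, 6 transitions and 1 transversion, so the answer is 1.

1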